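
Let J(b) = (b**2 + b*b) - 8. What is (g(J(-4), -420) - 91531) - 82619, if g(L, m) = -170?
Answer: -174320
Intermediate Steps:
J(b) = -8 + 2*b**2 (J(b) = (b**2 + b**2) - 8 = 2*b**2 - 8 = -8 + 2*b**2)
(g(J(-4), -420) - 91531) - 82619 = (-170 - 91531) - 82619 = -91701 - 82619 = -174320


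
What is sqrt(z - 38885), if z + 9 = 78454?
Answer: 2*sqrt(9890) ≈ 198.90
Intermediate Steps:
z = 78445 (z = -9 + 78454 = 78445)
sqrt(z - 38885) = sqrt(78445 - 38885) = sqrt(39560) = 2*sqrt(9890)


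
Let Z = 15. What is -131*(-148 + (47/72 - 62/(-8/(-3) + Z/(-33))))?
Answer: 120751739/5256 ≈ 22974.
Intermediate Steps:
-131*(-148 + (47/72 - 62/(-8/(-3) + Z/(-33)))) = -131*(-148 + (47/72 - 62/(-8/(-3) + 15/(-33)))) = -131*(-148 + (47*(1/72) - 62/(-8*(-⅓) + 15*(-1/33)))) = -131*(-148 + (47/72 - 62/(8/3 - 5/11))) = -131*(-148 + (47/72 - 62/73/33)) = -131*(-148 + (47/72 - 62*33/73)) = -131*(-148 + (47/72 - 2046/73)) = -131*(-148 - 143881/5256) = -131*(-921769/5256) = 120751739/5256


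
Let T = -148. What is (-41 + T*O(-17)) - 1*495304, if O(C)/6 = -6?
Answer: -490017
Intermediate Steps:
O(C) = -36 (O(C) = 6*(-6) = -36)
(-41 + T*O(-17)) - 1*495304 = (-41 - 148*(-36)) - 1*495304 = (-41 + 5328) - 495304 = 5287 - 495304 = -490017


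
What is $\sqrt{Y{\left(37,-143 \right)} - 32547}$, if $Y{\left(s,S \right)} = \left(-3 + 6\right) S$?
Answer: $12 i \sqrt{229} \approx 181.59 i$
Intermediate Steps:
$Y{\left(s,S \right)} = 3 S$
$\sqrt{Y{\left(37,-143 \right)} - 32547} = \sqrt{3 \left(-143\right) - 32547} = \sqrt{-429 - 32547} = \sqrt{-32976} = 12 i \sqrt{229}$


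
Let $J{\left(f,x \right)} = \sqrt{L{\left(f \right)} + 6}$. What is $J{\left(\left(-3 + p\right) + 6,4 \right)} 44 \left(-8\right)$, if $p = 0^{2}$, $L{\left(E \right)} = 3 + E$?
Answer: $- 704 \sqrt{3} \approx -1219.4$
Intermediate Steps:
$p = 0$
$J{\left(f,x \right)} = \sqrt{9 + f}$ ($J{\left(f,x \right)} = \sqrt{\left(3 + f\right) + 6} = \sqrt{9 + f}$)
$J{\left(\left(-3 + p\right) + 6,4 \right)} 44 \left(-8\right) = \sqrt{9 + \left(\left(-3 + 0\right) + 6\right)} 44 \left(-8\right) = \sqrt{9 + \left(-3 + 6\right)} 44 \left(-8\right) = \sqrt{9 + 3} \cdot 44 \left(-8\right) = \sqrt{12} \cdot 44 \left(-8\right) = 2 \sqrt{3} \cdot 44 \left(-8\right) = 88 \sqrt{3} \left(-8\right) = - 704 \sqrt{3}$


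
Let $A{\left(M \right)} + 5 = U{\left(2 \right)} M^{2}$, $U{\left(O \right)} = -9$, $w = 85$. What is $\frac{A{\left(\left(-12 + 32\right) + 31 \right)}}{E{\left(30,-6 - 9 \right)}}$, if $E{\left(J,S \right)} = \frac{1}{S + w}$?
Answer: $-1638980$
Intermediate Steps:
$A{\left(M \right)} = -5 - 9 M^{2}$
$E{\left(J,S \right)} = \frac{1}{85 + S}$ ($E{\left(J,S \right)} = \frac{1}{S + 85} = \frac{1}{85 + S}$)
$\frac{A{\left(\left(-12 + 32\right) + 31 \right)}}{E{\left(30,-6 - 9 \right)}} = \frac{-5 - 9 \left(\left(-12 + 32\right) + 31\right)^{2}}{\frac{1}{85 - 15}} = \frac{-5 - 9 \left(20 + 31\right)^{2}}{\frac{1}{85 - 15}} = \frac{-5 - 9 \cdot 51^{2}}{\frac{1}{70}} = \left(-5 - 23409\right) \frac{1}{\frac{1}{70}} = \left(-5 - 23409\right) 70 = \left(-23414\right) 70 = -1638980$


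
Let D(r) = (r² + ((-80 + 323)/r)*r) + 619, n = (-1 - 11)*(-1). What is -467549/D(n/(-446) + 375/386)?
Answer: -3464267885952116/6393532989889 ≈ -541.84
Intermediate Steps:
n = 12 (n = -12*(-1) = 12)
D(r) = 862 + r² (D(r) = (r² + (243/r)*r) + 619 = (r² + 243) + 619 = (243 + r²) + 619 = 862 + r²)
-467549/D(n/(-446) + 375/386) = -467549/(862 + (12/(-446) + 375/386)²) = -467549/(862 + (12*(-1/446) + 375*(1/386))²) = -467549/(862 + (-6/223 + 375/386)²) = -467549/(862 + (81309/86078)²) = -467549/(862 + 6611153481/7409422084) = -467549/6393532989889/7409422084 = -467549*7409422084/6393532989889 = -3464267885952116/6393532989889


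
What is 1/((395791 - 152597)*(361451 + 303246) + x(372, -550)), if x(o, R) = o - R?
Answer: 1/161650323140 ≈ 6.1862e-12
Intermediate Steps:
1/((395791 - 152597)*(361451 + 303246) + x(372, -550)) = 1/((395791 - 152597)*(361451 + 303246) + (372 - 1*(-550))) = 1/(243194*664697 + (372 + 550)) = 1/(161650322218 + 922) = 1/161650323140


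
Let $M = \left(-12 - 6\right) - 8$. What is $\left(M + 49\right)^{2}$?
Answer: $529$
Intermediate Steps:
$M = -26$ ($M = -18 - 8 = -26$)
$\left(M + 49\right)^{2} = \left(-26 + 49\right)^{2} = 23^{2} = 529$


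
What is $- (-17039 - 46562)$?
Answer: $63601$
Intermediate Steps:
$- (-17039 - 46562) = \left(-1\right) \left(-63601\right) = 63601$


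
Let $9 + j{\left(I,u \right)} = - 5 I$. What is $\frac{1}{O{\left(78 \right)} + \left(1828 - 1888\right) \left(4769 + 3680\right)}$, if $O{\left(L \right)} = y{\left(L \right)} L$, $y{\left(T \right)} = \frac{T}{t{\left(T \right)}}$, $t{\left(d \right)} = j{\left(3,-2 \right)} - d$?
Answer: $- \frac{17}{8618994} \approx -1.9724 \cdot 10^{-6}$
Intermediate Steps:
$j{\left(I,u \right)} = -9 - 5 I$
$t{\left(d \right)} = -24 - d$ ($t{\left(d \right)} = \left(-9 - 15\right) - d = -24 - d$)
$y{\left(T \right)} = \frac{T}{-24 - T}$
$O{\left(L \right)} = - \frac{L^{2}}{24 + L}$ ($O{\left(L \right)} = - \frac{L}{24 + L} L = - \frac{L^{2}}{24 + L}$)
$\frac{1}{O{\left(78 \right)} + \left(1828 - 1888\right) \left(4769 + 3680\right)} = \frac{1}{- \frac{78^{2}}{24 + 78} + \left(1828 - 1888\right) \left(4769 + 3680\right)} = \frac{1}{\left(-1\right) 6084 \cdot \frac{1}{102} - 506940} = \frac{1}{- \frac{1014}{17} - 506940} = \frac{1}{- \frac{8618994}{17}} = - \frac{17}{8618994}$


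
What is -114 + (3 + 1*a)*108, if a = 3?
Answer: 534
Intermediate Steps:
-114 + (3 + 1*a)*108 = -114 + (3 + 1*3)*108 = -114 + (3 + 3)*108 = -114 + 6*108 = -114 + 648 = 534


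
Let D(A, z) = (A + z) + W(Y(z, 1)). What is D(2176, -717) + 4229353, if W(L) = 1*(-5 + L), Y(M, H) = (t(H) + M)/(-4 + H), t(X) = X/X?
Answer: 12693137/3 ≈ 4.2310e+6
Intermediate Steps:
t(X) = 1
Y(M, H) = (1 + M)/(-4 + H)
W(L) = -5 + L
D(A, z) = -16/3 + A + 2*z/3 (D(A, z) = (A + z) + (-5 + (1 + z)/(-4 + 1)) = (A + z) + (-5 + (1 + z)/(-3)) = (A + z) + (-5 - (1 + z)/3) = (A + z) + (-5 + (-⅓ - z/3)) = (A + z) + (-16/3 - z/3) = -16/3 + A + 2*z/3)
D(2176, -717) + 4229353 = (-16/3 + 2176 + (⅔)*(-717)) + 4229353 = (-16/3 + 2176 - 478) + 4229353 = 5078/3 + 4229353 = 12693137/3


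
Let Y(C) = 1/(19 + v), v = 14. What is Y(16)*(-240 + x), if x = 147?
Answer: -31/11 ≈ -2.8182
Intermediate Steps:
Y(C) = 1/33 (Y(C) = 1/(19 + 14) = 1/33)
Y(16)*(-240 + x) = (-240 + 147)/33 = (1/33)*(-93) = -31/11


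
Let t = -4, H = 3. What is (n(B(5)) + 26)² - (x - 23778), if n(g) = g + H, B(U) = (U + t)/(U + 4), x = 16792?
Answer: 634510/81 ≈ 7833.5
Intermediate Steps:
B(U) = (-4 + U)/(4 + U) (B(U) = (U - 4)/(U + 4) = (-4 + U)/(4 + U))
n(g) = 3 + g (n(g) = g + 3 = 3 + g)
(n(B(5)) + 26)² - (x - 23778) = ((3 + (-4 + 5)/(4 + 5)) + 26)² - (16792 - 23778) = ((3 + 1/9) + 26)² - 1*(-6986) = ((3 + (⅑)*1) + 26)² + 6986 = ((3 + ⅑) + 26)² + 6986 = (28/9 + 26)² + 6986 = (262/9)² + 6986 = 68644/81 + 6986 = 634510/81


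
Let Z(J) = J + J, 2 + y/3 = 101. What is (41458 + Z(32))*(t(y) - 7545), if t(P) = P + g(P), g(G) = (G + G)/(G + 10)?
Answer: -92367432924/307 ≈ -3.0087e+8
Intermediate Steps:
g(G) = 2*G/(10 + G) (g(G) = (2*G)/(10 + G) = 2*G/(10 + G))
y = 297 (y = -6 + 3*101 = -6 + 303 = 297)
Z(J) = 2*J
t(P) = P + 2*P/(10 + P)
(41458 + Z(32))*(t(y) - 7545) = (41458 + 2*32)*(297*(12 + 297)/(10 + 297) - 7545) = (41458 + 64)*(297*309/307 - 7545) = 41522*(297*(1/307)*309 - 7545) = 41522*(91773/307 - 7545) = 41522*(-2224542/307) = -92367432924/307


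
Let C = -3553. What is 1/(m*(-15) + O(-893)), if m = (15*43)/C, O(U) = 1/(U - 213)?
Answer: 3929618/10696997 ≈ 0.36736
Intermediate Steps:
O(U) = 1/(-213 + U)
m = -645/3553 (m = (15*43)/(-3553) = 645*(-1/3553) = -645/3553 ≈ -0.18154)
1/(m*(-15) + O(-893)) = 1/(-645/3553*(-15) + 1/(-213 - 893)) = 1/(9675/3553 + 1/(-1106)) = 1/(9675/3553 - 1/1106) = 1/(10696997/3929618) = 3929618/10696997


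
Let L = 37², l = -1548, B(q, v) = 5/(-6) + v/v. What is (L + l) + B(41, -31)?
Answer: -1073/6 ≈ -178.83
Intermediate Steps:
B(q, v) = ⅙ (B(q, v) = 5*(-⅙) + 1 = -⅚ + 1 = ⅙)
L = 1369
(L + l) + B(41, -31) = (1369 - 1548) + ⅙ = -179 + ⅙ = -1073/6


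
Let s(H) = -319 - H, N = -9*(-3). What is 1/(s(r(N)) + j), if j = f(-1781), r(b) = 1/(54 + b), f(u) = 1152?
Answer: 81/67472 ≈ 0.0012005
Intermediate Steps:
N = 27
j = 1152
1/(s(r(N)) + j) = 1/((-319 - 1/(54 + 27)) + 1152) = 1/((-319 - 1/81) + 1152) = 1/(-25840/81 + 1152) = 1/(67472/81) = 81/67472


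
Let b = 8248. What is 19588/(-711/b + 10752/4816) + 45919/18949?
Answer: 131676660277933/14424642015 ≈ 9128.6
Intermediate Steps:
19588/(-711/b + 10752/4816) + 45919/18949 = 19588/(-711/8248 + 10752/4816) + 45919/18949 = 19588/(-711*1/8248 + 10752*(1/4816)) + 45919*(1/18949) = 19588/(-711/8248 + 96/43) + 45919/18949 = 19588/(761235/354664) + 45919/18949 = 19588*(354664/761235) + 45919/18949 = 6947158432/761235 + 45919/18949 = 131676660277933/14424642015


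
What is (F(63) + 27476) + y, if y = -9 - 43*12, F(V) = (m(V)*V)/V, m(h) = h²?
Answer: 30920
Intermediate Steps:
F(V) = V² (F(V) = (V²*V)/V = V³/V = V²)
y = -525 (y = -9 - 516 = -525)
(F(63) + 27476) + y = (63² + 27476) - 525 = (3969 + 27476) - 525 = 31445 - 525 = 30920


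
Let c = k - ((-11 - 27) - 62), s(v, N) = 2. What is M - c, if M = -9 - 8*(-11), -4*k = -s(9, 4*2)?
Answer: -43/2 ≈ -21.500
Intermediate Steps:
k = ½ (k = -(-1)*2/4 = -¼*(-2) = ½ ≈ 0.50000)
M = 79 (M = -9 + 88 = 79)
c = 201/2 (c = ½ - ((-11 - 27) - 62) = ½ - (-38 - 62) = ½ - 1*(-100) = ½ + 100 = 201/2 ≈ 100.50)
M - c = 79 - 1*201/2 = 79 - 201/2 = -43/2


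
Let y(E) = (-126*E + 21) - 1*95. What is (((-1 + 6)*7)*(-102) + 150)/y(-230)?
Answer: -1710/14453 ≈ -0.11831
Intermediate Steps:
y(E) = -74 - 126*E (y(E) = (21 - 126*E) - 95 = -74 - 126*E)
(((-1 + 6)*7)*(-102) + 150)/y(-230) = (((-1 + 6)*7)*(-102) + 150)/(-74 - 126*(-230)) = ((5*7)*(-102) + 150)/(-74 + 28980) = (35*(-102) + 150)/28906 = (-3570 + 150)*(1/28906) = -3420*1/28906 = -1710/14453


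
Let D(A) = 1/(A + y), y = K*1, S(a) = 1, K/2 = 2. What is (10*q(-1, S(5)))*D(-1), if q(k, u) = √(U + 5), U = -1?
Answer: 20/3 ≈ 6.6667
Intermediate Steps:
K = 4 (K = 2*2 = 4)
y = 4 (y = 4*1 = 4)
D(A) = 1/(4 + A) (D(A) = 1/(A + 4) = 1/(4 + A))
q(k, u) = 2 (q(k, u) = √(-1 + 5) = √4 = 2)
(10*q(-1, S(5)))*D(-1) = (10*2)/(4 - 1) = 20/3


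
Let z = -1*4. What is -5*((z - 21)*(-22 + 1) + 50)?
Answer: -2875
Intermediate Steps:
z = -4
-5*((z - 21)*(-22 + 1) + 50) = -5*((-4 - 21)*(-22 + 1) + 50) = -5*(-25*(-21) + 50) = -5*(525 + 50) = -5*575 = -2875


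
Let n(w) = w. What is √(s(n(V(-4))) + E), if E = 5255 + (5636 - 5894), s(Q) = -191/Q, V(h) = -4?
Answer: √20179/2 ≈ 71.026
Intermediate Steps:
E = 4997 (E = 5255 - 258 = 4997)
√(s(n(V(-4))) + E) = √(-191/(-4) + 4997) = √(-191*(-¼) + 4997) = √(191/4 + 4997) = √(20179/4) = √20179/2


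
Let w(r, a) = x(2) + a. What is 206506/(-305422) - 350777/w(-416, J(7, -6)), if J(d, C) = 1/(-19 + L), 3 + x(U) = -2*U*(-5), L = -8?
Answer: -1446369963943/69941638 ≈ -20680.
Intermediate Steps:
x(U) = -3 + 10*U (x(U) = -3 - 2*U*(-5) = -3 + 10*U)
J(d, C) = -1/27 (J(d, C) = 1/(-19 - 8) = 1/(-27) = -1/27)
w(r, a) = 17 + a (w(r, a) = (-3 + 10*2) + a = (-3 + 20) + a = 17 + a)
206506/(-305422) - 350777/w(-416, J(7, -6)) = 206506/(-305422) - 350777/(17 - 1/27) = 206506*(-1/305422) - 350777/458/27 = -103253/152711 - 350777*27/458 = -103253/152711 - 9470979/458 = -1446369963943/69941638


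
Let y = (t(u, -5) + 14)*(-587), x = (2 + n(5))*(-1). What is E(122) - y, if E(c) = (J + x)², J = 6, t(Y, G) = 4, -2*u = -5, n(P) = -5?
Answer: 10647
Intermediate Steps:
u = 5/2 (u = -½*(-5) = 5/2 ≈ 2.5000)
x = 3 (x = (2 - 5)*(-1) = -3*(-1) = 3)
E(c) = 81 (E(c) = (6 + 3)² = 9² = 81)
y = -10566 (y = (4 + 14)*(-587) = 18*(-587) = -10566)
E(122) - y = 81 - 1*(-10566) = 81 + 10566 = 10647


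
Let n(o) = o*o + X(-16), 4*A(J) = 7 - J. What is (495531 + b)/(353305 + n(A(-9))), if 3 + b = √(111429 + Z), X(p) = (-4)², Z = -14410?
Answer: 165176/117779 + √97019/353337 ≈ 1.4033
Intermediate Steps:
A(J) = 7/4 - J/4 (A(J) = (7 - J)/4 = 7/4 - J/4)
X(p) = 16
n(o) = 16 + o² (n(o) = o*o + 16 = o² + 16 = 16 + o²)
b = -3 + √97019 (b = -3 + √(111429 - 14410) = -3 + √97019 ≈ 308.48)
(495531 + b)/(353305 + n(A(-9))) = (495531 + (-3 + √97019))/(353305 + (16 + (7/4 - ¼*(-9))²)) = (495528 + √97019)/(353305 + (16 + (7/4 + 9/4)²)) = (495528 + √97019)/(353305 + (16 + 4²)) = (495528 + √97019)/(353305 + (16 + 16)) = (495528 + √97019)/(353305 + 32) = (495528 + √97019)/353337 = (495528 + √97019)*(1/353337) = 165176/117779 + √97019/353337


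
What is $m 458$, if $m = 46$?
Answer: $21068$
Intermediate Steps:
$m 458 = 46 \cdot 458 = 21068$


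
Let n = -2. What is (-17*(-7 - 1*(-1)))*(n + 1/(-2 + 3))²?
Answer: 102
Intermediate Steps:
(-17*(-7 - 1*(-1)))*(n + 1/(-2 + 3))² = (-17*(-7 - 1*(-1)))*(-2 + 1/(-2 + 3))² = (-17*(-7 + 1))*(-2 + 1/1)² = (-17*(-6))*(-2 + 1)² = 102*(-1)² = 102*1 = 102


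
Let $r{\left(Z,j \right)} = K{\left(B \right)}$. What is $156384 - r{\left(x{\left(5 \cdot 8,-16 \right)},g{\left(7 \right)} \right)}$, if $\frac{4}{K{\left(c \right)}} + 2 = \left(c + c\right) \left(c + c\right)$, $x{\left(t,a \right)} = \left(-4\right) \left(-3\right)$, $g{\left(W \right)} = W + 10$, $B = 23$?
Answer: $\frac{165297886}{1057} \approx 1.5638 \cdot 10^{5}$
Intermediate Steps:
$g{\left(W \right)} = 10 + W$
$x{\left(t,a \right)} = 12$
$K{\left(c \right)} = \frac{4}{-2 + 4 c^{2}}$ ($K{\left(c \right)} = \frac{4}{-2 + \left(c + c\right) \left(c + c\right)} = \frac{4}{-2 + 2 c 2 c} = \frac{4}{-2 + 4 c^{2}}$)
$r{\left(Z,j \right)} = \frac{2}{1057}$ ($r{\left(Z,j \right)} = \frac{2}{-1 + 2 \cdot 23^{2}} = \frac{2}{-1 + 2 \cdot 529} = \frac{2}{-1 + 1058} = \frac{2}{1057}$)
$156384 - r{\left(x{\left(5 \cdot 8,-16 \right)},g{\left(7 \right)} \right)} = 156384 - \frac{2}{1057} = \frac{165297886}{1057}$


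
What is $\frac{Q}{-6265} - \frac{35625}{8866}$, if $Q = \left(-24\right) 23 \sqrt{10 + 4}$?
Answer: $- \frac{35625}{8866} + \frac{552 \sqrt{14}}{6265} \approx -3.6885$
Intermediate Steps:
$Q = - 552 \sqrt{14} \approx -2065.4$
$\frac{Q}{-6265} - \frac{35625}{8866} = \frac{\left(-552\right) \sqrt{14}}{-6265} - \frac{35625}{8866} = - 552 \sqrt{14} \left(- \frac{1}{6265}\right) - \frac{35625}{8866} = \frac{552 \sqrt{14}}{6265} - \frac{35625}{8866} = - \frac{35625}{8866} + \frac{552 \sqrt{14}}{6265}$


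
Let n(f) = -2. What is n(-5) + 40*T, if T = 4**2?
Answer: 638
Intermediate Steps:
T = 16
n(-5) + 40*T = -2 + 40*16 = -2 + 640 = 638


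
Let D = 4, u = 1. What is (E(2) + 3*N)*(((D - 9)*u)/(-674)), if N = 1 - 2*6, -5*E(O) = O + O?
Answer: -169/674 ≈ -0.25074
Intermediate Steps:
E(O) = -2*O/5 (E(O) = -(O + O)/5 = -2*O/5)
N = -11 (N = 1 - 12 = -11)
(E(2) + 3*N)*(((D - 9)*u)/(-674)) = (-2/5*2 + 3*(-11))*(((4 - 9)*1)/(-674)) = (-4/5 - 33)*(-5*1*(-1/674)) = -(-169)*(-1)/674 = -169/5*5/674 = -169/674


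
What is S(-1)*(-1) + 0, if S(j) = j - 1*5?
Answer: 6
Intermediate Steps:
S(j) = -5 + j (S(j) = j - 5 = -5 + j)
S(-1)*(-1) + 0 = (-5 - 1)*(-1) + 0 = -6*(-1) + 0 = 6 + 0 = 6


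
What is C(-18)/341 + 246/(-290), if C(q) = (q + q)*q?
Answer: 52017/49445 ≈ 1.0520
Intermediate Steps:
C(q) = 2*q² (C(q) = (2*q)*q = 2*q²)
C(-18)/341 + 246/(-290) = (2*(-18)²)/341 + 246/(-290) = (2*324)*(1/341) + 246*(-1/290) = 648*(1/341) - 123/145 = 648/341 - 123/145 = 52017/49445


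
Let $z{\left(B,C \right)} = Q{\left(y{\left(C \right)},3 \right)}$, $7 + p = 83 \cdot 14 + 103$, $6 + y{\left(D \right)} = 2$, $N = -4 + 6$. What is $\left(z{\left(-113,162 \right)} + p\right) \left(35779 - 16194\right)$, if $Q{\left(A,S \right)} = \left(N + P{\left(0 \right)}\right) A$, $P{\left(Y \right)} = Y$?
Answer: $24481250$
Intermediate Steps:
$N = 2$
$y{\left(D \right)} = -4$ ($y{\left(D \right)} = -6 + 2 = -4$)
$Q{\left(A,S \right)} = 2 A$ ($Q{\left(A,S \right)} = \left(2 + 0\right) A = 2 A$)
$p = 1258$ ($p = -7 + \left(83 \cdot 14 + 103\right) = -7 + \left(1162 + 103\right) = -7 + 1265 = 1258$)
$z{\left(B,C \right)} = -8$ ($z{\left(B,C \right)} = 2 \left(-4\right) = -8$)
$\left(z{\left(-113,162 \right)} + p\right) \left(35779 - 16194\right) = \left(-8 + 1258\right) \left(35779 - 16194\right) = 1250 \cdot 19585 = 24481250$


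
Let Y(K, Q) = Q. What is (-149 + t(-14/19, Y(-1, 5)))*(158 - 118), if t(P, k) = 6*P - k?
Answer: -120400/19 ≈ -6336.8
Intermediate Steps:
t(P, k) = -k + 6*P
(-149 + t(-14/19, Y(-1, 5)))*(158 - 118) = (-149 + (-1*5 + 6*(-14/19)))*(158 - 118) = (-149 + (-5 + 6*(-14*1/19)))*40 = (-149 + (-5 + 6*(-14/19)))*40 = (-149 + (-5 - 84/19))*40 = (-149 - 179/19)*40 = -3010/19*40 = -120400/19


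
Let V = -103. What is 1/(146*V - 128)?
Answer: -1/15166 ≈ -6.5937e-5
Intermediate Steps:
1/(146*V - 128) = 1/(146*(-103) - 128) = 1/(-15038 - 128) = 1/(-15166) = -1/15166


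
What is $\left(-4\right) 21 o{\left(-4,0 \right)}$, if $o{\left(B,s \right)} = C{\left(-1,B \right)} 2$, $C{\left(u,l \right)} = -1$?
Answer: $168$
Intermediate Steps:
$o{\left(B,s \right)} = -2$ ($o{\left(B,s \right)} = \left(-1\right) 2 = -2$)
$\left(-4\right) 21 o{\left(-4,0 \right)} = \left(-4\right) 21 \left(-2\right) = \left(-84\right) \left(-2\right) = 168$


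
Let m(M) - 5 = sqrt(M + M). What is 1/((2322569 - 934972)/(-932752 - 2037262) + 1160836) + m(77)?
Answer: 17238491890549/3447697784107 + sqrt(154) ≈ 17.410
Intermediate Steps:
m(M) = 5 + sqrt(2)*sqrt(M) (m(M) = 5 + sqrt(M + M) = 5 + sqrt(2*M) = 5 + sqrt(2)*sqrt(M))
1/((2322569 - 934972)/(-932752 - 2037262) + 1160836) + m(77) = 1/((2322569 - 934972)/(-932752 - 2037262) + 1160836) + (5 + sqrt(2)*sqrt(77)) = 1/(1387597/(-2970014) + 1160836) + (5 + sqrt(154)) = 1/(1387597*(-1/2970014) + 1160836) + (5 + sqrt(154)) = 1/(-1387597/2970014 + 1160836) + (5 + sqrt(154)) = 1/(3447697784107/2970014) + (5 + sqrt(154)) = 2970014/3447697784107 + (5 + sqrt(154)) = 17238491890549/3447697784107 + sqrt(154)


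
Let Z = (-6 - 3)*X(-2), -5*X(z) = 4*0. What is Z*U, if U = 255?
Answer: 0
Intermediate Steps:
X(z) = 0 (X(z) = -4*0/5 = -1/5*0 = 0)
Z = 0 (Z = (-6 - 3)*0 = -9*0 = 0)
Z*U = 0*255 = 0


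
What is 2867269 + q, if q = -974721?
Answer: 1892548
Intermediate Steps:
2867269 + q = 2867269 - 974721 = 1892548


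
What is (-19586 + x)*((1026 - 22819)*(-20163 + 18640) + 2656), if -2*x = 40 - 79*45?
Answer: -1183576885515/2 ≈ -5.9179e+11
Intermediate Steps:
x = 3515/2 (x = -(40 - 79*45)/2 = -(40 - 3555)/2 = -½*(-3515) = 3515/2 ≈ 1757.5)
(-19586 + x)*((1026 - 22819)*(-20163 + 18640) + 2656) = (-19586 + 3515/2)*((1026 - 22819)*(-20163 + 18640) + 2656) = -35657*(-21793*(-1523) + 2656)/2 = -35657*(33190739 + 2656)/2 = -35657/2*33193395 = -1183576885515/2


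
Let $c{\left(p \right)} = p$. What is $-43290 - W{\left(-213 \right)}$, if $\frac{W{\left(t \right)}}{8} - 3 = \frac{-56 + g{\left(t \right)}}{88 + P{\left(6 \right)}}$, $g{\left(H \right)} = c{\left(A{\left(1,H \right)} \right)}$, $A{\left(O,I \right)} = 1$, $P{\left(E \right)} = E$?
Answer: $- \frac{2035538}{47} \approx -43309.0$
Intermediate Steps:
$g{\left(H \right)} = 1$
$W{\left(t \right)} = \frac{908}{47}$ ($W{\left(t \right)} = 24 + 8 \frac{-56 + 1}{88 + 6} = 24 + 8 \left(- \frac{55}{94}\right) = 24 - \frac{220}{47} = \frac{908}{47}$)
$-43290 - W{\left(-213 \right)} = -43290 - \frac{908}{47} = - \frac{2035538}{47}$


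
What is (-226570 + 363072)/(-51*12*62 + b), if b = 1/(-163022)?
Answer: -22252829044/6185706769 ≈ -3.5975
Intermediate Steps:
b = -1/163022 ≈ -6.1341e-6
(-226570 + 363072)/(-51*12*62 + b) = (-226570 + 363072)/(-51*12*62 - 1/163022) = 136502/(-612*62 - 1/163022) = 136502/(-37944 - 1/163022) = 136502/(-6185706769/163022) = 136502*(-163022/6185706769) = -22252829044/6185706769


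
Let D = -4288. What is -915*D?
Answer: 3923520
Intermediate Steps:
-915*D = -915*(-4288) = 3923520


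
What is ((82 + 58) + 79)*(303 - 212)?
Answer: 19929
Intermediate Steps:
((82 + 58) + 79)*(303 - 212) = (140 + 79)*91 = 219*91 = 19929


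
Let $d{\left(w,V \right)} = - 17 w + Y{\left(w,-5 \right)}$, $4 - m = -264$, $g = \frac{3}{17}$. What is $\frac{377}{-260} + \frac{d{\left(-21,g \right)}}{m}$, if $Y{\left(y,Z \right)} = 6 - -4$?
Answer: $- \frac{27}{335} \approx -0.080597$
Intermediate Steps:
$g = \frac{3}{17}$ ($g = 3 \cdot \frac{1}{17} = \frac{3}{17} \approx 0.17647$)
$Y{\left(y,Z \right)} = 10$ ($Y{\left(y,Z \right)} = 6 + 4 = 10$)
$m = 268$ ($m = 4 - -264 = 4 + 264 = 268$)
$d{\left(w,V \right)} = 10 - 17 w$ ($d{\left(w,V \right)} = - 17 w + 10 = 10 - 17 w$)
$\frac{377}{-260} + \frac{d{\left(-21,g \right)}}{m} = \frac{377}{-260} + \frac{10 - -357}{268} = 377 \left(- \frac{1}{260}\right) + \left(10 + 357\right) \frac{1}{268} = - \frac{29}{20} + 367 \cdot \frac{1}{268} = - \frac{29}{20} + \frac{367}{268} = - \frac{27}{335}$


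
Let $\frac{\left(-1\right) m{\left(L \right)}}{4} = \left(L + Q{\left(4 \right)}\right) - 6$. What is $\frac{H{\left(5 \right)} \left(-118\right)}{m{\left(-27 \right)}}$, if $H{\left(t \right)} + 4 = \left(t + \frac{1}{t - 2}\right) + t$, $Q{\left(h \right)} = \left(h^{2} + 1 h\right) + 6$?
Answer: $- \frac{1121}{42} \approx -26.69$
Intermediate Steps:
$Q{\left(h \right)} = 6 + h + h^{2}$ ($Q{\left(h \right)} = \left(h^{2} + h\right) + 6 = \left(h + h^{2}\right) + 6 = 6 + h + h^{2}$)
$m{\left(L \right)} = -80 - 4 L$ ($m{\left(L \right)} = - 4 \left(\left(L + \left(6 + 4 + 4^{2}\right)\right) - 6\right) = - 4 \left(\left(L + \left(6 + 4 + 16\right)\right) - 6\right) = - 4 \left(\left(L + 26\right) - 6\right) = - 4 \left(\left(26 + L\right) - 6\right) = - 4 \left(20 + L\right) = -80 - 4 L$)
$H{\left(t \right)} = -4 + \frac{1}{-2 + t} + 2 t$ ($H{\left(t \right)} = -4 + \left(\left(t + \frac{1}{t - 2}\right) + t\right) = -4 + \left(\left(t + \frac{1}{-2 + t}\right) + t\right) = -4 + \left(\frac{1}{-2 + t} + 2 t\right) = -4 + \frac{1}{-2 + t} + 2 t$)
$\frac{H{\left(5 \right)} \left(-118\right)}{m{\left(-27 \right)}} = \frac{\frac{9 - 40 + 2 \cdot 5^{2}}{-2 + 5} \left(-118\right)}{-80 - -108} = \frac{\frac{9 - 40 + 2 \cdot 25}{3} \left(-118\right)}{-80 + 108} = \frac{\frac{9 - 40 + 50}{3} \left(-118\right)}{28} = \frac{1}{3} \cdot 19 \left(-118\right) \frac{1}{28} = \frac{19}{3} \left(-118\right) \frac{1}{28} = \left(- \frac{2242}{3}\right) \frac{1}{28} = - \frac{1121}{42}$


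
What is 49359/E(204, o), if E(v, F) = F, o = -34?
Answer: -49359/34 ≈ -1451.7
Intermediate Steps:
49359/E(204, o) = 49359/(-34) = 49359*(-1/34) = -49359/34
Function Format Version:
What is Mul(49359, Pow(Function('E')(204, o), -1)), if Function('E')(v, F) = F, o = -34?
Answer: Rational(-49359, 34) ≈ -1451.7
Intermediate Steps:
Mul(49359, Pow(Function('E')(204, o), -1)) = Mul(49359, Pow(-34, -1)) = Mul(49359, Rational(-1, 34)) = Rational(-49359, 34)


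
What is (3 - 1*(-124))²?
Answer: 16129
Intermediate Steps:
(3 - 1*(-124))² = (3 + 124)² = 127² = 16129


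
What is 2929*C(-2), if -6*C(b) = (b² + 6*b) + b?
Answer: 14645/3 ≈ 4881.7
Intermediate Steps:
C(b) = -7*b/6 - b²/6 (C(b) = -((b² + 6*b) + b)/6 = -(b² + 7*b)/6 = -7*b/6 - b²/6)
2929*C(-2) = 2929*(-⅙*(-2)*(7 - 2)) = 2929*(-⅙*(-2)*5) = 2929*(5/3) = 14645/3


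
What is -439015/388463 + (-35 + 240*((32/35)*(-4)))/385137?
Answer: -1186048330492/1047280321017 ≈ -1.1325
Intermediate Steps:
-439015/388463 + (-35 + 240*((32/35)*(-4)))/385137 = -439015*1/388463 + (-35 + 240*((32*(1/35))*(-4)))*(1/385137) = -439015/388463 + (-35 + 240*((32/35)*(-4)))*(1/385137) = -439015/388463 + (-35 + 240*(-128/35))*(1/385137) = -439015/388463 + (-35 - 6144/7)*(1/385137) = -439015/388463 - 6389/7*1/385137 = -439015/388463 - 6389/2695959 = -1186048330492/1047280321017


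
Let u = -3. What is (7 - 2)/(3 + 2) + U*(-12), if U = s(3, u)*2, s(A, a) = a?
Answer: 73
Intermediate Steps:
U = -6 (U = -3*2 = -6)
(7 - 2)/(3 + 2) + U*(-12) = (7 - 2)/(3 + 2) - 6*(-12) = 5/5 + 72 = 5*(⅕) + 72 = 1 + 72 = 73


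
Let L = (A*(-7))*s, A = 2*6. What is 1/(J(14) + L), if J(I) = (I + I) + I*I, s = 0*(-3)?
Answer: 1/224 ≈ 0.0044643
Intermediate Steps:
s = 0
A = 12
J(I) = I**2 + 2*I (J(I) = 2*I + I**2 = I**2 + 2*I)
L = 0 (L = (12*(-7))*0 = -84*0 = 0)
1/(J(14) + L) = 1/(14*(2 + 14) + 0) = 1/(14*16 + 0) = 1/(224 + 0) = 1/224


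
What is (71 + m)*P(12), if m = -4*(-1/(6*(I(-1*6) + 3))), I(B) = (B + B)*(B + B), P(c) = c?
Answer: 125252/147 ≈ 852.05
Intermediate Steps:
I(B) = 4*B² (I(B) = (2*B)*(2*B) = 4*B²)
m = 2/441 (m = -4*(-1/(6*(4*(-1*6)² + 3))) = -4*(-1/(6*(4*(-6)² + 3))) = -4*(-1/(6*(4*36 + 3))) = -4*(-1/(6*(144 + 3))) = -4/((-6*147)) = -4/(-882) = -4*(-1/882) = 2/441 ≈ 0.0045351)
(71 + m)*P(12) = (71 + 2/441)*12 = (31313/441)*12 = 125252/147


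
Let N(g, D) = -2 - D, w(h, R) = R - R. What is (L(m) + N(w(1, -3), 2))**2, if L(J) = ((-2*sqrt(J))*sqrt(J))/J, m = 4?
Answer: 36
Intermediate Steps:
w(h, R) = 0
L(J) = -2 (L(J) = (-2*J)/J = -2)
(L(m) + N(w(1, -3), 2))**2 = (-2 + (-2 - 1*2))**2 = (-2 + (-2 - 2))**2 = (-2 - 4)**2 = (-6)**2 = 36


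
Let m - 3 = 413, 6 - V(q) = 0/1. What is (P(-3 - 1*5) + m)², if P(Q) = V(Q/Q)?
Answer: 178084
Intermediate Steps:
V(q) = 6 (V(q) = 6 - 0/1 = 6 - 0 = 6 - 1*0 = 6 + 0 = 6)
P(Q) = 6
m = 416 (m = 3 + 413 = 416)
(P(-3 - 1*5) + m)² = (6 + 416)² = 422² = 178084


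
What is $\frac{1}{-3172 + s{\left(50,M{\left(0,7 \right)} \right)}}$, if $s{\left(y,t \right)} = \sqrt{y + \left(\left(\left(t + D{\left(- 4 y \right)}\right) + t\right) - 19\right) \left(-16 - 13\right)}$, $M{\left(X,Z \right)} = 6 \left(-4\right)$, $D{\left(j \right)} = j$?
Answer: $- \frac{3172}{10053791} - \frac{\sqrt{7793}}{10053791} \approx -0.00032428$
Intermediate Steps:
$M{\left(X,Z \right)} = -24$
$s{\left(y,t \right)} = \sqrt{551 - 58 t + 117 y}$ ($s{\left(y,t \right)} = \sqrt{y + \left(\left(\left(t - 4 y\right) + t\right) - 19\right) \left(-16 - 13\right)} = \sqrt{y + \left(\left(- 4 y + 2 t\right) - 19\right) \left(-29\right)} = \sqrt{y + \left(-19 - 4 y + 2 t\right) \left(-29\right)} = \sqrt{y + \left(551 - 58 t + 116 y\right)} = \sqrt{551 - 58 t + 117 y}$)
$\frac{1}{-3172 + s{\left(50,M{\left(0,7 \right)} \right)}} = \frac{1}{-3172 + \sqrt{551 - -1392 + 117 \cdot 50}} = \frac{1}{-3172 + \sqrt{551 + 1392 + 5850}} = \frac{1}{-3172 + \sqrt{7793}}$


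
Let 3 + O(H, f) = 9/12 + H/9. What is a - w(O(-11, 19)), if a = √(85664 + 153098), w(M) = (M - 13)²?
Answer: -351649/1296 + √238762 ≈ 217.30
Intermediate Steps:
O(H, f) = -9/4 + H/9 (O(H, f) = -3 + (9/12 + H/9) = -3 + (9*(1/12) + H*(⅑)) = -3 + (¾ + H/9) = -9/4 + H/9)
w(M) = (-13 + M)²
a = √238762 ≈ 488.63
a - w(O(-11, 19)) = √238762 - (-13 + (-9/4 + (⅑)*(-11)))² = √238762 - (-13 + (-9/4 - 11/9))² = √238762 - (-13 - 125/36)² = √238762 - (-593/36)² = √238762 - 1*351649/1296 = √238762 - 351649/1296 = -351649/1296 + √238762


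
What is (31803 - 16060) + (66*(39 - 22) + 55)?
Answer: 16920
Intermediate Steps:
(31803 - 16060) + (66*(39 - 22) + 55) = 15743 + (66*17 + 55) = 15743 + (1122 + 55) = 15743 + 1177 = 16920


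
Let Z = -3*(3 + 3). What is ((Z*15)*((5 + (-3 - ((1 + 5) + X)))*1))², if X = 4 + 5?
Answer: 12320100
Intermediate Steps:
X = 9
Z = -18 (Z = -3*6 = -18)
((Z*15)*((5 + (-3 - ((1 + 5) + X)))*1))² = ((-18*15)*((5 + (-3 - ((1 + 5) + 9)))*1))² = (-270*(5 + (-3 - (6 + 9))))² = (-270*(5 + (-3 - 1*15)))² = (-270*(5 + (-3 - 15)))² = (-270*(5 - 18))² = (-(-3510))² = (-270*(-13))² = 3510² = 12320100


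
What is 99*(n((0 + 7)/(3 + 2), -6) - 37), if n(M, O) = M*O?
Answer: -22473/5 ≈ -4494.6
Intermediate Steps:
99*(n((0 + 7)/(3 + 2), -6) - 37) = 99*(((0 + 7)/(3 + 2))*(-6) - 37) = 99*((7/5)*(-6) - 37) = 99*(-42/5 - 37) = 99*(-227/5) = -22473/5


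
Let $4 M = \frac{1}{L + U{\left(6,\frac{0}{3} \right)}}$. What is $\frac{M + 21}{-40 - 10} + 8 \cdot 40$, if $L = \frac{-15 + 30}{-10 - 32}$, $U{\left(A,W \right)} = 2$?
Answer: $\frac{735027}{2300} \approx 319.58$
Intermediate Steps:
$L = - \frac{5}{14}$ ($L = \frac{15}{-42} = 15 \left(- \frac{1}{42}\right) = - \frac{5}{14} \approx -0.35714$)
$M = \frac{7}{46}$ ($M = \frac{1}{4 \left(- \frac{5}{14} + 2\right)} = \frac{1}{4 \cdot \frac{23}{14}} = \frac{1}{4} \cdot \frac{14}{23} = \frac{7}{46} \approx 0.15217$)
$\frac{M + 21}{-40 - 10} + 8 \cdot 40 = \frac{\frac{7}{46} + 21}{-40 - 10} + 8 \cdot 40 = \frac{973}{46 \left(-50\right)} + 320 = \frac{973}{46} \left(- \frac{1}{50}\right) + 320 = - \frac{973}{2300} + 320 = \frac{735027}{2300}$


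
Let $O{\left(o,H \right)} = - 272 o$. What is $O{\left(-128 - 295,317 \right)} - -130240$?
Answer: $245296$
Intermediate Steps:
$O{\left(-128 - 295,317 \right)} - -130240 = - 272 \left(-128 - 295\right) - -130240 = - 272 \left(-128 - 295\right) + 130240 = \left(-272\right) \left(-423\right) + 130240 = 115056 + 130240 = 245296$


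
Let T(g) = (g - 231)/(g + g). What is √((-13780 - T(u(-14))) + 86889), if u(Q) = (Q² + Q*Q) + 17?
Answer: 6*√339714173/409 ≈ 270.39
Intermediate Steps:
u(Q) = 17 + 2*Q² (u(Q) = (Q² + Q²) + 17 = 2*Q² + 17 = 17 + 2*Q²)
T(g) = (-231 + g)/(2*g) (T(g) = (-231 + g)/((2*g)) = (-231 + g)*(1/(2*g)) = (-231 + g)/(2*g))
√((-13780 - T(u(-14))) + 86889) = √((-13780 - (-231 + (17 + 2*(-14)²))/(2*(17 + 2*(-14)²))) + 86889) = √((-13780 - (-231 + (17 + 2*196))/(2*(17 + 2*196))) + 86889) = √((-13780 - (-231 + (17 + 392))/(2*(17 + 392))) + 86889) = √((-13780 - (-231 + 409)/(2*409)) + 86889) = √((-13780 - 178/(2*409)) + 86889) = √((-13780 - 1*89/409) + 86889) = √((-13780 - 89/409) + 86889) = √(-5636109/409 + 86889) = √(29901492/409) = 6*√339714173/409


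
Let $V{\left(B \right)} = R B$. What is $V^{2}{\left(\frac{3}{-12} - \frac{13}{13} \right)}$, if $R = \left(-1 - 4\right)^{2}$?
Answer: $\frac{15625}{16} \approx 976.56$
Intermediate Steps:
$R = 25$ ($R = \left(-5\right)^{2} = 25$)
$V{\left(B \right)} = 25 B$
$V^{2}{\left(\frac{3}{-12} - \frac{13}{13} \right)} = \left(25 \left(\frac{3}{-12} - \frac{13}{13}\right)\right)^{2} = \left(25 \left(3 \left(- \frac{1}{12}\right) - 1\right)\right)^{2} = \left(25 \left(- \frac{1}{4} - 1\right)\right)^{2} = \left(25 \left(- \frac{5}{4}\right)\right)^{2} = \left(- \frac{125}{4}\right)^{2} = \frac{15625}{16}$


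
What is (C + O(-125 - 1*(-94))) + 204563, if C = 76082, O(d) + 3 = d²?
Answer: 281603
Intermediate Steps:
O(d) = -3 + d²
(C + O(-125 - 1*(-94))) + 204563 = (76082 + (-3 + (-125 - 1*(-94))²)) + 204563 = (76082 + (-3 + (-125 + 94)²)) + 204563 = (76082 + (-3 + (-31)²)) + 204563 = (76082 + (-3 + 961)) + 204563 = (76082 + 958) + 204563 = 77040 + 204563 = 281603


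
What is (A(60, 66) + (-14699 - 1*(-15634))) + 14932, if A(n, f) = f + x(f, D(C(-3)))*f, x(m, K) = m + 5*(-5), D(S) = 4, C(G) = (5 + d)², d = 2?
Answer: 18639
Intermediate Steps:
C(G) = 49 (C(G) = (5 + 2)² = 7² = 49)
x(m, K) = -25 + m (x(m, K) = m - 25 = -25 + m)
A(n, f) = f + f*(-25 + f) (A(n, f) = f + (-25 + f)*f = f + f*(-25 + f))
(A(60, 66) + (-14699 - 1*(-15634))) + 14932 = (66*(-24 + 66) + (-14699 - 1*(-15634))) + 14932 = (66*42 + (-14699 + 15634)) + 14932 = (2772 + 935) + 14932 = 3707 + 14932 = 18639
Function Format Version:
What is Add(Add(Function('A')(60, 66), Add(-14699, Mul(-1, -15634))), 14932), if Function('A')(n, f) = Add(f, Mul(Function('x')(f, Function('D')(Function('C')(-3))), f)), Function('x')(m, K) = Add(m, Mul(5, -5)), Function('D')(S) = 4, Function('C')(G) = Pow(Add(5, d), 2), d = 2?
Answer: 18639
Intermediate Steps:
Function('C')(G) = 49 (Function('C')(G) = Pow(Add(5, 2), 2) = Pow(7, 2) = 49)
Function('x')(m, K) = Add(-25, m) (Function('x')(m, K) = Add(m, -25) = Add(-25, m))
Function('A')(n, f) = Add(f, Mul(f, Add(-25, f))) (Function('A')(n, f) = Add(f, Mul(Add(-25, f), f)) = Add(f, Mul(f, Add(-25, f))))
Add(Add(Function('A')(60, 66), Add(-14699, Mul(-1, -15634))), 14932) = Add(Add(Mul(66, Add(-24, 66)), Add(-14699, Mul(-1, -15634))), 14932) = Add(Add(Mul(66, 42), Add(-14699, 15634)), 14932) = Add(Add(2772, 935), 14932) = Add(3707, 14932) = 18639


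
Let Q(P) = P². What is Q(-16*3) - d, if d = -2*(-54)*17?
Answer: 468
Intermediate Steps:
d = 1836 (d = 108*17 = 1836)
Q(-16*3) - d = (-16*3)² - 1*1836 = (-48)² - 1836 = 2304 - 1836 = 468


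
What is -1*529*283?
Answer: -149707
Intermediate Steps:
-1*529*283 = -529*283 = -149707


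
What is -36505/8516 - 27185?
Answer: -231543965/8516 ≈ -27189.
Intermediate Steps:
-36505/8516 - 27185 = -231543965/8516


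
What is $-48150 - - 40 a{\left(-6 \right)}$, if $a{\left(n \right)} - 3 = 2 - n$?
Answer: $-47710$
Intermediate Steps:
$a{\left(n \right)} = 5 - n$ ($a{\left(n \right)} = 3 - \left(-2 + n\right) = 5 - n$)
$-48150 - - 40 a{\left(-6 \right)} = -48150 - - 40 \left(5 - -6\right) = -48150 - - 40 \left(5 + 6\right) = -48150 - \left(-40\right) 11 = -48150 - -440 = -48150 + 440 = -47710$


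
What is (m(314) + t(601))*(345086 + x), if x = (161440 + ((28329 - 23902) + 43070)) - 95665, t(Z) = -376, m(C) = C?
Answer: -28418196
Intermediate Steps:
x = 113272 (x = (161440 + (4427 + 43070)) - 95665 = (161440 + 47497) - 95665 = 208937 - 95665 = 113272)
(m(314) + t(601))*(345086 + x) = (314 - 376)*(345086 + 113272) = -62*458358 = -28418196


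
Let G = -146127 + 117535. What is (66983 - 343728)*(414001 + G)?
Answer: -106660013705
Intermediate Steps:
G = -28592
(66983 - 343728)*(414001 + G) = (66983 - 343728)*(414001 - 28592) = -276745*385409 = -106660013705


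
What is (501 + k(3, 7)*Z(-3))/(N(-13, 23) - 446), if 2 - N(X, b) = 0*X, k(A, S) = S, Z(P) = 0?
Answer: -167/148 ≈ -1.1284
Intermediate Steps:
N(X, b) = 2 (N(X, b) = 2 - 0*X = 2 - 1*0 = 2 + 0 = 2)
(501 + k(3, 7)*Z(-3))/(N(-13, 23) - 446) = (501 + 7*0)/(2 - 446) = (501 + 0)/(-444) = 501*(-1/444) = -167/148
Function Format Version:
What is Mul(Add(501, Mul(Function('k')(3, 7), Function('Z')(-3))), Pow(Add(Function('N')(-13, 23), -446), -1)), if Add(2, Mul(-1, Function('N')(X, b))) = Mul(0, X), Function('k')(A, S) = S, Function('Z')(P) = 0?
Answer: Rational(-167, 148) ≈ -1.1284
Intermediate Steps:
Function('N')(X, b) = 2 (Function('N')(X, b) = Add(2, Mul(-1, Mul(0, X))) = Add(2, Mul(-1, 0)) = Add(2, 0) = 2)
Mul(Add(501, Mul(Function('k')(3, 7), Function('Z')(-3))), Pow(Add(Function('N')(-13, 23), -446), -1)) = Mul(Add(501, Mul(7, 0)), Pow(Add(2, -446), -1)) = Mul(Add(501, 0), Pow(-444, -1)) = Mul(501, Rational(-1, 444)) = Rational(-167, 148)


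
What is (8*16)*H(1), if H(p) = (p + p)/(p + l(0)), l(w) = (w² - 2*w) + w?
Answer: 256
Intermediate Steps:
l(w) = w² - w
H(p) = 2 (H(p) = (p + p)/(p + 0*(-1 + 0)) = (2*p)/(p + 0*(-1)) = (2*p)/(p + 0) = (2*p)/p = 2)
(8*16)*H(1) = (8*16)*2 = 128*2 = 256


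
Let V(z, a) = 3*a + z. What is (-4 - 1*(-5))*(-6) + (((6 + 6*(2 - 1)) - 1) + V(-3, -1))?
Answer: -1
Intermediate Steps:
V(z, a) = z + 3*a
(-4 - 1*(-5))*(-6) + (((6 + 6*(2 - 1)) - 1) + V(-3, -1)) = (-4 - 1*(-5))*(-6) + (((6 + 6*(2 - 1)) - 1) + (-3 + 3*(-1))) = (-4 + 5)*(-6) + (((6 + 6*1) - 1) + (-3 - 3)) = 1*(-6) + (((6 + 6) - 1) - 6) = -6 + ((12 - 1) - 6) = -6 + (11 - 6) = -6 + 5 = -1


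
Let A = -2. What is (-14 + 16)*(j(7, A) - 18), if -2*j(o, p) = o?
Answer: -43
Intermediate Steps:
j(o, p) = -o/2
(-14 + 16)*(j(7, A) - 18) = (-14 + 16)*(-½*7 - 18) = 2*(-7/2 - 18) = 2*(-43/2) = -43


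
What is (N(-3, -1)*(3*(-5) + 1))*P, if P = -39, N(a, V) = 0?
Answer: 0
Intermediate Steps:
(N(-3, -1)*(3*(-5) + 1))*P = (0*(3*(-5) + 1))*(-39) = (0*(-15 + 1))*(-39) = (0*(-14))*(-39) = 0*(-39) = 0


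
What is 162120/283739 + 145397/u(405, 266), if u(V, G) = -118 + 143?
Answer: 41258852383/7093475 ≈ 5816.5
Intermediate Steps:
u(V, G) = 25
162120/283739 + 145397/u(405, 266) = 162120/283739 + 145397/25 = 41258852383/7093475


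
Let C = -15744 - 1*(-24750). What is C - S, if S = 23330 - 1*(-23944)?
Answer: -38268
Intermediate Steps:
C = 9006 (C = -15744 + 24750 = 9006)
S = 47274 (S = 23330 + 23944 = 47274)
C - S = 9006 - 1*47274 = 9006 - 47274 = -38268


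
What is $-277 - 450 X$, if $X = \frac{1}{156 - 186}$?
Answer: $-262$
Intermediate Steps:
$X = - \frac{1}{30}$ ($X = \frac{1}{-30} = - \frac{1}{30} \approx -0.033333$)
$-277 - 450 X = -277 - -15 = -277 + 15 = -262$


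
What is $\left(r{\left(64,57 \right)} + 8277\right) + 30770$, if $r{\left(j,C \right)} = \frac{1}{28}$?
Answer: $\frac{1093317}{28} \approx 39047.0$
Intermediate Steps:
$r{\left(j,C \right)} = \frac{1}{28}$
$\left(r{\left(64,57 \right)} + 8277\right) + 30770 = \left(\frac{1}{28} + 8277\right) + 30770 = \frac{231757}{28} + 30770 = \frac{1093317}{28}$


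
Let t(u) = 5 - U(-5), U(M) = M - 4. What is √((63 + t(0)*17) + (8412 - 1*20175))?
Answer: I*√11462 ≈ 107.06*I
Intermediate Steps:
U(M) = -4 + M
t(u) = 14 (t(u) = 5 - (-4 - 5) = 5 - 1*(-9) = 5 + 9 = 14)
√((63 + t(0)*17) + (8412 - 1*20175)) = √((63 + 14*17) + (8412 - 1*20175)) = √((63 + 238) + (8412 - 20175)) = √(301 - 11763) = √(-11462) = I*√11462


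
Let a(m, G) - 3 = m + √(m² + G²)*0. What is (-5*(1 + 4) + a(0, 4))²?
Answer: 484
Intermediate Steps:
a(m, G) = 3 + m (a(m, G) = 3 + (m + √(m² + G²)*0) = 3 + (m + √(G² + m²)*0) = 3 + (m + 0) = 3 + m)
(-5*(1 + 4) + a(0, 4))² = (-5*(1 + 4) + (3 + 0))² = (-5*5 + 3)² = (-25 + 3)² = (-22)² = 484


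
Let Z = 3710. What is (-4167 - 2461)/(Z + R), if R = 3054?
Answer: -1657/1691 ≈ -0.97989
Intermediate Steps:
(-4167 - 2461)/(Z + R) = (-4167 - 2461)/(3710 + 3054) = -6628/6764 = -6628*1/6764 = -1657/1691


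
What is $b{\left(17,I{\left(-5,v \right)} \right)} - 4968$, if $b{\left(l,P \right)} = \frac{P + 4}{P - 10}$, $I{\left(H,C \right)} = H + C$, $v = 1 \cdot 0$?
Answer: $- \frac{74519}{15} \approx -4967.9$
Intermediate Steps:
$v = 0$
$I{\left(H,C \right)} = C + H$
$b{\left(l,P \right)} = \frac{4 + P}{-10 + P}$
$b{\left(17,I{\left(-5,v \right)} \right)} - 4968 = \frac{4 + \left(0 - 5\right)}{-10 + \left(0 - 5\right)} - 4968 = \frac{4 - 5}{-10 - 5} - 4968 = \frac{1}{-15} \left(-1\right) - 4968 = \left(- \frac{1}{15}\right) \left(-1\right) - 4968 = \frac{1}{15} - 4968 = - \frac{74519}{15}$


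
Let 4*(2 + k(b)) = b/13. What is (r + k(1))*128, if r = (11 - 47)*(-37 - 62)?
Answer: 5927200/13 ≈ 4.5594e+5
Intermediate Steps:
k(b) = -2 + b/52 (k(b) = -2 + (b/13)/4 = -2 + b/52)
r = 3564 (r = -36*(-99) = 3564)
(r + k(1))*128 = (3564 + (-2 + (1/52)*1))*128 = (3564 + (-2 + 1/52))*128 = (3564 - 103/52)*128 = (185225/52)*128 = 5927200/13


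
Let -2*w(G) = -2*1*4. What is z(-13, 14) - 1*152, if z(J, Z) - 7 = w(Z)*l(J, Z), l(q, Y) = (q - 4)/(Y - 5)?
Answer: -1373/9 ≈ -152.56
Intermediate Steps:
l(q, Y) = (-4 + q)/(-5 + Y)
w(G) = 4 (w(G) = -(-2*1)*4/2 = -(-1)*4 = -½*(-8) = 4)
z(J, Z) = 7 + 4*(-4 + J)/(-5 + Z) (z(J, Z) = 7 + 4*((-4 + J)/(-5 + Z)) = 7 + 4*(-4 + J)/(-5 + Z))
z(-13, 14) - 1*152 = (-51 + 4*(-13) + 7*14)/(-5 + 14) - 1*152 = (-51 - 52 + 98)/9 - 152 = (⅑)*(-5) - 152 = -5/9 - 152 = -1373/9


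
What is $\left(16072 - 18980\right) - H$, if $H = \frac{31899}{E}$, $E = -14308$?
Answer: $- \frac{848485}{292} \approx -2905.8$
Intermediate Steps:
$H = - \frac{651}{292}$ ($H = \frac{31899}{-14308} = 31899 \left(- \frac{1}{14308}\right) = - \frac{651}{292} \approx -2.2295$)
$\left(16072 - 18980\right) - H = \left(16072 - 18980\right) - - \frac{651}{292} = \left(16072 - 18980\right) + \frac{651}{292} = -2908 + \frac{651}{292} = - \frac{848485}{292}$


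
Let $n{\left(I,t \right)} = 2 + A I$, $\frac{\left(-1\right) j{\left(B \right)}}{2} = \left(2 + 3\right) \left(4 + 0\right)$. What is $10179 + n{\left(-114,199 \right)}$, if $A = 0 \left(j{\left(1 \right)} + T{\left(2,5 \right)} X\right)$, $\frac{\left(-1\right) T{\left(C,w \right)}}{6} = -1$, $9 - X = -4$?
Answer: $10181$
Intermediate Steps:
$X = 13$ ($X = 9 - -4 = 9 + 4 = 13$)
$T{\left(C,w \right)} = 6$ ($T{\left(C,w \right)} = \left(-6\right) \left(-1\right) = 6$)
$j{\left(B \right)} = -40$ ($j{\left(B \right)} = - 2 \left(2 + 3\right) \left(4 + 0\right) = - 2 \cdot 5 \cdot 4 = \left(-2\right) 20 = -40$)
$A = 0$ ($A = 0 \left(-40 + 6 \cdot 13\right) = 0 \left(-40 + 78\right) = 0 \cdot 38 = 0$)
$n{\left(I,t \right)} = 2$ ($n{\left(I,t \right)} = 2 + 0 I = 2 + 0 = 2$)
$10179 + n{\left(-114,199 \right)} = 10179 + 2 = 10181$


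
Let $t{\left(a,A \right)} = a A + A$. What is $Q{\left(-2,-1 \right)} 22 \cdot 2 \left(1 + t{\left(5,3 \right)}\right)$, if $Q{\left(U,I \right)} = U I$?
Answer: $1672$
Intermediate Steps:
$t{\left(a,A \right)} = A + A a$ ($t{\left(a,A \right)} = A a + A = A + A a$)
$Q{\left(U,I \right)} = I U$
$Q{\left(-2,-1 \right)} 22 \cdot 2 \left(1 + t{\left(5,3 \right)}\right) = \left(-1\right) \left(-2\right) 22 \cdot 2 \left(1 + 3 \left(1 + 5\right)\right) = 2 \cdot 22 \cdot 2 \left(1 + 3 \cdot 6\right) = 44 \cdot 2 \left(1 + 18\right) = 44 \cdot 2 \cdot 19 = 44 \cdot 38 = 1672$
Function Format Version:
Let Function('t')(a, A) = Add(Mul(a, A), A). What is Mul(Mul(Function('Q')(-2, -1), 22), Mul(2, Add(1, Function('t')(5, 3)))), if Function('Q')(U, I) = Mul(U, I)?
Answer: 1672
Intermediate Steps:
Function('t')(a, A) = Add(A, Mul(A, a)) (Function('t')(a, A) = Add(Mul(A, a), A) = Add(A, Mul(A, a)))
Function('Q')(U, I) = Mul(I, U)
Mul(Mul(Function('Q')(-2, -1), 22), Mul(2, Add(1, Function('t')(5, 3)))) = Mul(Mul(Mul(-1, -2), 22), Mul(2, Add(1, Mul(3, Add(1, 5))))) = Mul(Mul(2, 22), Mul(2, Add(1, Mul(3, 6)))) = Mul(44, Mul(2, Add(1, 18))) = Mul(44, Mul(2, 19)) = Mul(44, 38) = 1672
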